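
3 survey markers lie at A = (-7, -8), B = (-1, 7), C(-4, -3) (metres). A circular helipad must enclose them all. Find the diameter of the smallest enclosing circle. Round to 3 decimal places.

16.155

Side lengths²: AB² = 261, AC² = 34, BC² = 109.
Since AB² = 261 ≥ 109 + 34 = 143, the angle opposite AB is not acute, so the smallest enclosing circle has AB as diameter.
Centre = midpoint of AB = (-4, -0.5), r² = 261/4 = 65.25.
Diameter = 2r = 2√(65.25) ≈ 16.155.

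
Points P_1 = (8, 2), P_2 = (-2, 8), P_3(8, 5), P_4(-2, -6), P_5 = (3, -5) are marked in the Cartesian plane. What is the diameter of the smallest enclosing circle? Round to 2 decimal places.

15.52

The minimum enclosing circle is determined by three boundary points: P_2, P_3, P_4.
Their circumcentre is (1.35, 1) with r² = 60.2225.
The farthest remaining point P_1 is at distance² 45.2225 ≤ 60.2225.
Diameter = 2r = 2√(60.2225) ≈ 15.52.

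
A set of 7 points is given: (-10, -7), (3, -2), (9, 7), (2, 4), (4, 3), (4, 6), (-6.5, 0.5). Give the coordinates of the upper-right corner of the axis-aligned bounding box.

x-range [-10, 9], y-range [-7, 7].
The upper-right corner is (9, 7).

(9, 7)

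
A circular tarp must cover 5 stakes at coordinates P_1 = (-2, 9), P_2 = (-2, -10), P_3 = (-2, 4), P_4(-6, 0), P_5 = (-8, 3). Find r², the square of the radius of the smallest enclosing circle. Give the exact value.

90.25

The minimum enclosing circle of a finite set is fixed by two of the points (as a diameter) or three (as a circumcircle).
The farthest pair is P_1–P_2 with squared distance 361. The circle on this segment as diameter has centre (-2, -0.5) and r² = 361/4 = 90.25.
Check P_3: distance² to centre = 20.25 ≤ 90.25, so it lies inside.
All remaining points lie in this disk, and no smaller disk contains both endpoints, so this is the minimum enclosing circle.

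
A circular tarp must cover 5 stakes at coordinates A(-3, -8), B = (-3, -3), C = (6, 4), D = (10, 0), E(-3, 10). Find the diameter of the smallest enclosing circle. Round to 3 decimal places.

By Welzl's lemma the MEC is supported by two points (diametrically opposite) or three points (on a circumcircle).
The minimum enclosing circle is determined by three boundary points: A, D, E.
Their circumcentre is (11/26, 1) with r² = 62677/676.
The farthest remaining point C is at distance² 27109/676 ≤ 62677/676.
Diameter = 2r = 2√(62677/676) ≈ 19.258.

19.258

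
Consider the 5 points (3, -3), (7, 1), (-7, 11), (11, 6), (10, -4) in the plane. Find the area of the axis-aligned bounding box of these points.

270

x ranges over [-7, 11], width 18.
y ranges over [-4, 11], height 15.
Area = 18 × 15 = 270.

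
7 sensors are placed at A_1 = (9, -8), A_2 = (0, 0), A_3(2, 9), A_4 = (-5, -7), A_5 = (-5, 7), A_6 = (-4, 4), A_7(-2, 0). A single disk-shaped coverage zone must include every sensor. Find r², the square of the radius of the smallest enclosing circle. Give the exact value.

By Welzl's lemma the MEC is supported by two points (diametrically opposite) or three points (on a circumcircle).
The farthest pair is A_1–A_5 with squared distance 421. The circle on this segment as diameter has centre (2, -0.5) and r² = 421/4 = 105.25.
Check A_2: distance² to centre = 4.25 ≤ 105.25, so it lies inside.
All remaining points lie in this disk, and no smaller disk contains both endpoints, so this is the minimum enclosing circle.

105.25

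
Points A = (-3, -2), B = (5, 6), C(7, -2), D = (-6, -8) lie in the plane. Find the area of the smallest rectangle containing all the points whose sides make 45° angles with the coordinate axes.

125

In coordinates u = x + y, v = x − y the rectangle is axis-aligned; the map (x,y)→(u,v) scales areas by 2.
u-values: -5, 11, 5, -14; range = 11 − (-14) = 25.
v-values: -1, -1, 9, 2; range = 9 − (-1) = 10.
Area = (25 × 10) / 2 = 125.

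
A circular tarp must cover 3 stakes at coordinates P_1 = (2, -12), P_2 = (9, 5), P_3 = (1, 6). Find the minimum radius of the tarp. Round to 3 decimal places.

9.343

Side lengths²: P_1P_2² = 338, P_1P_3² = 325, P_2P_3² = 65.
Since P_1P_2² = 338 < 325 + 65 = 390, the triangle is acute, so the smallest enclosing circle is the circumcircle.
Circumcentre = (87/22, -63/22), r² = 21125/242.
r = √(21125/242) ≈ 9.343.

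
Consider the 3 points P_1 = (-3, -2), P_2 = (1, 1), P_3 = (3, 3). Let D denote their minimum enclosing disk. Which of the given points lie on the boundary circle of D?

Side lengths²: P_1P_2² = 25, P_1P_3² = 61, P_2P_3² = 8.
Since P_1P_3² = 61 ≥ 25 + 8 = 33, the angle opposite P_1P_3 is not acute, so the smallest enclosing circle has P_1P_3 as diameter.
Centre = midpoint of P_1P_3 = (0, 0.5), r² = 61/4 = 15.25.
The points at distance exactly r from the centre are P_1, P_3 — 2 points.

P_1, P_3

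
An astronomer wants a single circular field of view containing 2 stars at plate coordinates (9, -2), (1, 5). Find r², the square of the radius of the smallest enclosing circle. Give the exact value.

28.25

The smallest circle enclosing two points has them as diameter endpoints.
Centre = midpoint = (5, 1.5); r² = |(9, -2)−(1, 5)|²/4 = 113/4 = 28.25.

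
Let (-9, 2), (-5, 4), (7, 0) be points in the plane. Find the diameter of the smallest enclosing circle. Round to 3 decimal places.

Call the three points A, B, C in the order given.
Side lengths²: AB² = 20, AC² = 260, BC² = 160.
Since AC² = 260 ≥ 160 + 20 = 180, the angle opposite AC is not acute, so the smallest enclosing circle has AC as diameter.
Centre = midpoint of AC = (-1, 1), r² = 260/4 = 65.
Diameter = 2r = 2√65 ≈ 16.125.

16.125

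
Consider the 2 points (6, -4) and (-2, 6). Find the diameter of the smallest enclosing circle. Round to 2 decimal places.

12.81

The smallest circle enclosing two points has them as diameter endpoints.
Centre = midpoint = (2, 1); r² = |(6, -4)−(-2, 6)|²/4 = 164/4 = 41.
Diameter = 2r = 2√41 ≈ 12.81.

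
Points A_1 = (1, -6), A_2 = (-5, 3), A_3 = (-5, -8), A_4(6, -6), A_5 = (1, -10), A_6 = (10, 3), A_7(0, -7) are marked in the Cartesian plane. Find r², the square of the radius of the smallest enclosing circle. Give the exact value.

86.5

By Welzl's lemma the MEC is supported by two points (diametrically opposite) or three points (on a circumcircle).
The farthest pair is A_3–A_6 with squared distance 346. The circle on this segment as diameter has centre (2.5, -2.5) and r² = 346/4 = 86.5.
Check A_1: distance² to centre = 14.5 ≤ 86.5, so it lies inside.
All remaining points lie in this disk, and no smaller disk contains both endpoints, so this is the minimum enclosing circle.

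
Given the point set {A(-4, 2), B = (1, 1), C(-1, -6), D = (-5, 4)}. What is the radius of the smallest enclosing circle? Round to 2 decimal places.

A smallest enclosing disk is always determined by at most three of the input points on its boundary.
The farthest pair is C–D with squared distance 116. The circle on this segment as diameter has centre (-3, -1) and r² = 116/4 = 29.
Check A: distance² to centre = 10 ≤ 29, so it lies inside.
All remaining points lie in this disk, and no smaller disk contains both endpoints, so this is the minimum enclosing circle.
r = √29 ≈ 5.39.

5.39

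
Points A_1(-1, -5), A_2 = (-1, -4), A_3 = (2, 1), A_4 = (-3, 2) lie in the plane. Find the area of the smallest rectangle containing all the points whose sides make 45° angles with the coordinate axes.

In coordinates u = x + y, v = x − y the rectangle is axis-aligned; the map (x,y)→(u,v) scales areas by 2.
u-values: -6, -5, 3, -1; range = 3 − (-6) = 9.
v-values: 4, 3, 1, -5; range = 4 − (-5) = 9.
Area = (9 × 9) / 2 = 40.5.

40.5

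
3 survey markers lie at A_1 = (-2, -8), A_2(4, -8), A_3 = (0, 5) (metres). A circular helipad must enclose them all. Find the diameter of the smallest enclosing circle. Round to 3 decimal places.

13.761

Side lengths²: A_1A_2² = 36, A_1A_3² = 173, A_2A_3² = 185.
Since A_2A_3² = 185 < 173 + 36 = 209, the triangle is acute, so the smallest enclosing circle is the circumcircle.
Circumcentre = (1, -47/26), r² = 32005/676.
Diameter = 2r = 2√(32005/676) ≈ 13.761.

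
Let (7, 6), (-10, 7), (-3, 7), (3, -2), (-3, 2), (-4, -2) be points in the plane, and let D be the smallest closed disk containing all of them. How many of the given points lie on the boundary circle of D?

3

A smallest enclosing disk is always determined by at most three of the input points on its boundary.
The minimum enclosing circle is determined by three boundary points: (7, 6), (-10, 7), (3, -2).
Their circumcentre is (-11/7, 37/7) with r² = 3625/49.
The farthest remaining point (-4, -2) is at distance² 2890/49 ≤ 3625/49.
The points at distance exactly r from the centre are (7, 6), (-10, 7), (3, -2) — 3 points.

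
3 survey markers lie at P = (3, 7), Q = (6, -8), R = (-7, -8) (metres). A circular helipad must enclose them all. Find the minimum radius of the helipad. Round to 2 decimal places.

9.19

Side lengths²: PQ² = 234, PR² = 325, QR² = 169.
Since PR² = 325 < 234 + 169 = 403, the triangle is acute, so the smallest enclosing circle is the circumcircle.
Circumcentre = (-0.5, -1.5), r² = 84.5.
r = √(84.5) ≈ 9.19.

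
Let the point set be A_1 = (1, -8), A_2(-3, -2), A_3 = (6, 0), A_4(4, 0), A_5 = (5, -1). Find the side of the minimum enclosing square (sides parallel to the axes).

The bounding box has width 9 and height 8.
An axis-aligned square enclosing the set must have side ≥ max(width, height).
So the minimum side is max(9, 8) = 9.

9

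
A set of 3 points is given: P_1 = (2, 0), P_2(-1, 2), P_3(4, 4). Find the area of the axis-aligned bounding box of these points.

x ranges over [-1, 4], width 5.
y ranges over [0, 4], height 4.
Area = 5 × 4 = 20.

20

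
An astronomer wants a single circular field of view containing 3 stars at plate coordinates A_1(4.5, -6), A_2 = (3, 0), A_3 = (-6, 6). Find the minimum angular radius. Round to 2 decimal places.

7.97

Side lengths²: A_1A_2² = 38.25, A_1A_3² = 254.25, A_2A_3² = 117.
Since A_1A_3² = 254.25 ≥ 117 + 38.25 = 155.25, the angle opposite A_1A_3 is not acute, so the smallest enclosing circle has A_1A_3 as diameter.
Centre = midpoint of A_1A_3 = (-0.75, 0), r² = 254.25/4 = 63.5625.
r = √(63.5625) ≈ 7.97.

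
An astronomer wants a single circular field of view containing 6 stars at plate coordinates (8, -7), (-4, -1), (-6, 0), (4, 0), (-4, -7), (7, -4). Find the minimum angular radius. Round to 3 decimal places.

The minimum enclosing circle of a finite set is fixed by two of the points (as a diameter) or three (as a circumcircle).
The farthest pair is (8, -7)–(-6, 0) with squared distance 245. The circle on this segment as diameter has centre (1, -3.5) and r² = 245/4 = 61.25.
Check (-4, -1): distance² to centre = 31.25 ≤ 61.25, so it lies inside.
All remaining points lie in this disk, and no smaller disk contains both endpoints, so this is the minimum enclosing circle.
r = √(61.25) ≈ 7.826.

7.826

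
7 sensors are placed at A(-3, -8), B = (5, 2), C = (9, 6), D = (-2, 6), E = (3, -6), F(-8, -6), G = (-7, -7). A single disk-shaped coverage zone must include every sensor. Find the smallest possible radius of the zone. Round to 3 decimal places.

The minimum enclosing circle of a finite set is fixed by two of the points (as a diameter) or three (as a circumcircle).
The farthest pair is C–F with squared distance 433. The circle on this segment as diameter has centre (0.5, 0) and r² = 433/4 = 108.25.
Check A: distance² to centre = 76.25 ≤ 108.25, so it lies inside.
All remaining points lie in this disk, and no smaller disk contains both endpoints, so this is the minimum enclosing circle.
r = √(108.25) ≈ 10.404.

10.404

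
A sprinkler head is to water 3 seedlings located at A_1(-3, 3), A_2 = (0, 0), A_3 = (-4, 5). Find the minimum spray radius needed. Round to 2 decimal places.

3.20

Side lengths²: A_1A_2² = 18, A_1A_3² = 5, A_2A_3² = 41.
Since A_2A_3² = 41 ≥ 18 + 5 = 23, the angle opposite A_2A_3 is not acute, so the smallest enclosing circle has A_2A_3 as diameter.
Centre = midpoint of A_2A_3 = (-2, 2.5), r² = 41/4 = 10.25.
r = √(10.25) ≈ 3.20.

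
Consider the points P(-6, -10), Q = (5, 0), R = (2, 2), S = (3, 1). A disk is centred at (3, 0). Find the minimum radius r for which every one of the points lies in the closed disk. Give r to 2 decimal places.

13.45

The required radius is the distance from (3, 0) to the farthest point.
Squared distances: 181, 4, 5, 1.
Maximum is 181, attained at P.
r = √181 ≈ 13.45.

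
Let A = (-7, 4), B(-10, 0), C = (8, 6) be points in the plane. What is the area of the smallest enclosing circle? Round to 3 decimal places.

Side lengths²: AB² = 25, AC² = 229, BC² = 360.
Since BC² = 360 ≥ 229 + 25 = 254, the angle opposite BC is not acute, so the smallest enclosing circle has BC as diameter.
Centre = midpoint of BC = (-1, 3), r² = 360/4 = 90.
Area = π·r² = π·90 ≈ 282.743.

282.743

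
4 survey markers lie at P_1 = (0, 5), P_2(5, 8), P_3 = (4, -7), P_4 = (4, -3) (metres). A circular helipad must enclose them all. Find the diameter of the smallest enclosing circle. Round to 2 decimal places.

The farthest pair is P_2–P_3 with squared distance 226. The circle on this segment as diameter has centre (4.5, 0.5) and r² = 226/4 = 56.5.
Check P_1: distance² to centre = 40.5 ≤ 56.5, so it lies inside.
All remaining points lie in this disk, and no smaller disk contains both endpoints, so this is the minimum enclosing circle.
Diameter = 2r = 2√(56.5) ≈ 15.03.

15.03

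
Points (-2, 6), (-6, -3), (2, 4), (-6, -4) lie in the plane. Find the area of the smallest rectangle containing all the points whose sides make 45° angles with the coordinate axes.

In coordinates u = x + y, v = x − y the rectangle is axis-aligned; the map (x,y)→(u,v) scales areas by 2.
u-values: 4, -9, 6, -10; range = 6 − (-10) = 16.
v-values: -8, -3, -2, -2; range = -2 − (-8) = 6.
Area = (16 × 6) / 2 = 48.

48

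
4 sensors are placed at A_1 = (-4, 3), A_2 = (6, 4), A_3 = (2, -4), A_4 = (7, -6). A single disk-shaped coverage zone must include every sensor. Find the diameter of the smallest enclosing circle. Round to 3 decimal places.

By Welzl's lemma the MEC is supported by two points (diametrically opposite) or three points (on a circumcircle).
The farthest pair is A_1–A_4 with squared distance 202. The circle on this segment as diameter has centre (1.5, -1.5) and r² = 202/4 = 50.5.
Check A_2: distance² to centre = 50.5 ≤ 50.5, so it lies inside.
All remaining points lie in this disk, and no smaller disk contains both endpoints, so this is the minimum enclosing circle.
Diameter = 2r = 2√(50.5) ≈ 14.213.

14.213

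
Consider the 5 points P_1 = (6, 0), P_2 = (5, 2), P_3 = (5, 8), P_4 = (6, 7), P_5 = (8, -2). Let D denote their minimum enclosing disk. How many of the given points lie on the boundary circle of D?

2

A smallest enclosing disk is always determined by at most three of the input points on its boundary.
The farthest pair is P_3–P_5 with squared distance 109. The circle on this segment as diameter has centre (6.5, 3) and r² = 109/4 = 27.25.
Check P_1: distance² to centre = 9.25 ≤ 27.25, so it lies inside.
All remaining points lie in this disk, and no smaller disk contains both endpoints, so this is the minimum enclosing circle.
The points at distance exactly r from the centre are P_3, P_5 — 2 points.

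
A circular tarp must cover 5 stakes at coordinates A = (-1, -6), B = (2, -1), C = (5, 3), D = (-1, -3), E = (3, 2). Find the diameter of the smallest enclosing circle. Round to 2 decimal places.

10.82

A smallest enclosing disk is always determined by at most three of the input points on its boundary.
The farthest pair is A–C with squared distance 117. The circle on this segment as diameter has centre (2, -1.5) and r² = 117/4 = 29.25.
Check B: distance² to centre = 0.25 ≤ 29.25, so it lies inside.
All remaining points lie in this disk, and no smaller disk contains both endpoints, so this is the minimum enclosing circle.
Diameter = 2r = 2√(29.25) ≈ 10.82.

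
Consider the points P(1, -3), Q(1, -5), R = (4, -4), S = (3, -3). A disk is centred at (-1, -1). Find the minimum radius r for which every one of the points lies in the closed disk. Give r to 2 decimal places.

5.83

The required radius is the distance from (-1, -1) to the farthest point.
Squared distances: 8, 20, 34, 20.
Maximum is 34, attained at R.
r = √34 ≈ 5.83.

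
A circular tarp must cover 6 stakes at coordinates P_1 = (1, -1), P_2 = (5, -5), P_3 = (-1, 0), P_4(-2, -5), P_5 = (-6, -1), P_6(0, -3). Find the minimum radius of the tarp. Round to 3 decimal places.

The farthest pair is P_2–P_5 with squared distance 137. The circle on this segment as diameter has centre (-0.5, -3) and r² = 137/4 = 34.25.
Check P_1: distance² to centre = 6.25 ≤ 34.25, so it lies inside.
All remaining points lie in this disk, and no smaller disk contains both endpoints, so this is the minimum enclosing circle.
r = √(34.25) ≈ 5.852.

5.852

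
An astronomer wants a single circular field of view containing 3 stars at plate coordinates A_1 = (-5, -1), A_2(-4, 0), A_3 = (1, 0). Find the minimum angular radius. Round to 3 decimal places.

Side lengths²: A_1A_2² = 2, A_1A_3² = 37, A_2A_3² = 25.
Since A_1A_3² = 37 ≥ 25 + 2 = 27, the angle opposite A_1A_3 is not acute, so the smallest enclosing circle has A_1A_3 as diameter.
Centre = midpoint of A_1A_3 = (-2, -0.5), r² = 37/4 = 9.25.
r = √(9.25) ≈ 3.041.

3.041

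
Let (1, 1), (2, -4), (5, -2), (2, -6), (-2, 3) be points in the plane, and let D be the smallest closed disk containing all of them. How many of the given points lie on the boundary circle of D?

A smallest enclosing disk is always determined by at most three of the input points on its boundary.
The minimum enclosing circle is determined by three boundary points: (5, -2), (2, -6), (-2, 3).
Their circumcentre is (9/86, -125/86) with r² = 89725/3698.
The farthest remaining point (2, -4) is at distance² 37265/3698 ≤ 89725/3698.
The points at distance exactly r from the centre are (5, -2), (2, -6), (-2, 3) — 3 points.

3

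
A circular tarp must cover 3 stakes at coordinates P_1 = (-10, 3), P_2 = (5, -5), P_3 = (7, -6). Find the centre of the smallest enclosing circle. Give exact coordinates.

(-1.5, -1.5)

Side lengths²: P_1P_2² = 289, P_1P_3² = 370, P_2P_3² = 5.
Since P_1P_3² = 370 ≥ 289 + 5 = 294, the angle opposite P_1P_3 is not acute, so the smallest enclosing circle has P_1P_3 as diameter.
Centre = midpoint of P_1P_3 = (-1.5, -1.5), r² = 370/4 = 92.5.
Centre = (-1.5, -1.5).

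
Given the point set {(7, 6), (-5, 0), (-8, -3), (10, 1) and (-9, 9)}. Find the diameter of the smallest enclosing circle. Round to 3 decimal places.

20.806

The minimum enclosing circle of a finite set is fixed by two of the points (as a diameter) or three (as a circumcircle).
The minimum enclosing circle is determined by three boundary points: (-8, -3), (10, 1), (-9, 9).
Their circumcentre is (-1/22, 163/44) with r² = 209525/1936.
The farthest remaining point (7, 6) is at distance² 106301/1936 ≤ 209525/1936.
Diameter = 2r = 2√(209525/1936) ≈ 20.806.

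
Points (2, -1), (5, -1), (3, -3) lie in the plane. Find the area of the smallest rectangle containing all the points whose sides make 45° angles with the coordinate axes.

6

In coordinates u = x + y, v = x − y the rectangle is axis-aligned; the map (x,y)→(u,v) scales areas by 2.
u-values: 1, 4, 0; range = 4 − 0 = 4.
v-values: 3, 6, 6; range = 6 − 3 = 3.
Area = (4 × 3) / 2 = 6.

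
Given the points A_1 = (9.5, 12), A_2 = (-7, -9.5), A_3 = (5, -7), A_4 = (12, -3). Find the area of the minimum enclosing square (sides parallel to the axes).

462.25

The bounding box has width 19 and height 21.5.
An axis-aligned square enclosing the set must have side ≥ max(width, height).
So the minimum side is max(19, 21.5) = 21.5.
Area = 21.5² = 462.25.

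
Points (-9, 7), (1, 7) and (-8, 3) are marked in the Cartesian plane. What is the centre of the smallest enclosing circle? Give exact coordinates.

Call the three points A, B, C in the order given.
Side lengths²: AB² = 100, AC² = 17, BC² = 97.
Since AB² = 100 < 97 + 17 = 114, the triangle is acute, so the smallest enclosing circle is the circumcircle.
Circumcentre = (-4, 6.125), r² = 25.765625.
Centre = (-4, 6.125).

(-4, 6.125)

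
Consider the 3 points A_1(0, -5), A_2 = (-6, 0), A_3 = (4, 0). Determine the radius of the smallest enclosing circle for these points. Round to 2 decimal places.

Side lengths²: A_1A_2² = 61, A_1A_3² = 41, A_2A_3² = 100.
Since A_2A_3² = 100 < 61 + 41 = 102, the triangle is acute, so the smallest enclosing circle is the circumcircle.
Circumcentre = (-1, -0.1), r² = 25.01.
r = √(25.01) ≈ 5.00.

5.00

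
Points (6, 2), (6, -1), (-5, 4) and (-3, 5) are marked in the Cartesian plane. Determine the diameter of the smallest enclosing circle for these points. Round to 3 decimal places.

The farthest pair is (6, -1)–(-5, 4) with squared distance 146. The circle on this segment as diameter has centre (0.5, 1.5) and r² = 146/4 = 36.5.
Check (6, 2): distance² to centre = 30.5 ≤ 36.5, so it lies inside.
All remaining points lie in this disk, and no smaller disk contains both endpoints, so this is the minimum enclosing circle.
Diameter = 2r = 2√(36.5) ≈ 12.083.

12.083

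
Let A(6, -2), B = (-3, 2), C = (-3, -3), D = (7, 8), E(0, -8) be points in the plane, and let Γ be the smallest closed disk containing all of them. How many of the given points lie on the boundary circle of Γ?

2

The farthest pair is D–E with squared distance 305. The circle on this segment as diameter has centre (3.5, 0) and r² = 305/4 = 76.25.
Check A: distance² to centre = 10.25 ≤ 76.25, so it lies inside.
All remaining points lie in this disk, and no smaller disk contains both endpoints, so this is the minimum enclosing circle.
The points at distance exactly r from the centre are D, E — 2 points.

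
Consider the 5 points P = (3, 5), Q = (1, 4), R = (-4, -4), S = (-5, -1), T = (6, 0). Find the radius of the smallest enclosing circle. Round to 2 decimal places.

5.77

The minimum enclosing circle of a finite set is fixed by two of the points (as a diameter) or three (as a circumcircle).
The minimum enclosing circle is determined by three boundary points: P, R, T.
Their circumcentre is (7/31, -2/31) with r² = 32045/961.
The farthest remaining point S is at distance² 27085/961 ≤ 32045/961.
r = √(32045/961) ≈ 5.77.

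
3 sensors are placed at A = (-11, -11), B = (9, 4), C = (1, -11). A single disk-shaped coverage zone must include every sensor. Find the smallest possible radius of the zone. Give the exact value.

Side lengths²: AB² = 625, AC² = 144, BC² = 289.
Since AB² = 625 ≥ 289 + 144 = 433, the angle opposite AB is not acute, so the smallest enclosing circle has AB as diameter.
Centre = midpoint of AB = (-1, -3.5), r² = 625/4 = 156.25.
r = √(156.25) = 12.5.

12.5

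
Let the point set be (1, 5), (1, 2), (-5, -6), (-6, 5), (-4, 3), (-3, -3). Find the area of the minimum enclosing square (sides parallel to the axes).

121

The bounding box has width 7 and height 11.
An axis-aligned square enclosing the set must have side ≥ max(width, height).
So the minimum side is max(7, 11) = 11.
Area = 11² = 121.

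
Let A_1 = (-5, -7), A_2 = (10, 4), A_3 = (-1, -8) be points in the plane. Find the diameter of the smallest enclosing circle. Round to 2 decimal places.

18.60

Side lengths²: A_1A_2² = 346, A_1A_3² = 17, A_2A_3² = 265.
Since A_1A_2² = 346 ≥ 265 + 17 = 282, the angle opposite A_1A_2 is not acute, so the smallest enclosing circle has A_1A_2 as diameter.
Centre = midpoint of A_1A_2 = (2.5, -1.5), r² = 346/4 = 86.5.
Diameter = 2r = 2√(86.5) ≈ 18.60.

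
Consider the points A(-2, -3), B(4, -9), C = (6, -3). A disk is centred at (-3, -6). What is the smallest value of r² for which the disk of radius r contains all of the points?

90

The required radius is the distance from (-3, -6) to the farthest point.
Squared distances: 10, 58, 90.
Maximum is 90, attained at C.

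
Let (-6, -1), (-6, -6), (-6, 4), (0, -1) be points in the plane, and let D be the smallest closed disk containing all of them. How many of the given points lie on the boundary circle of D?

The minimum enclosing circle is determined by three boundary points: (-6, -6), (-6, 4), (0, -1).
Their circumcentre is (-61/12, -1) with r² = 3721/144.
The farthest remaining point (-6, -1) is at distance² 121/144 ≤ 3721/144.
The points at distance exactly r from the centre are (-6, -6), (-6, 4), (0, -1) — 3 points.

3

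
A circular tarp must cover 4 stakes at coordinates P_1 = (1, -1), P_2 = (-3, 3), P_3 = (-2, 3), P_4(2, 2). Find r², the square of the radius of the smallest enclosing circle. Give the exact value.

8.125

The minimum enclosing circle of a finite set is fixed by two of the points (as a diameter) or three (as a circumcircle).
The minimum enclosing circle is determined by three boundary points: P_1, P_2, P_4.
Their circumcentre is (-0.75, 1.25) with r² = 8.125.
The farthest remaining point P_3 is at distance² 4.625 ≤ 8.125.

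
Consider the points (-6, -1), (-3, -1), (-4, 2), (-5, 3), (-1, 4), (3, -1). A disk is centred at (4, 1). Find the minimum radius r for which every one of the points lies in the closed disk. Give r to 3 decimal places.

10.198

The required radius is the distance from (4, 1) to the farthest point.
Squared distances: 104, 53, 65, 85, 34, 5.
Maximum is 104, attained at (-6, -1).
r = √104 ≈ 10.198.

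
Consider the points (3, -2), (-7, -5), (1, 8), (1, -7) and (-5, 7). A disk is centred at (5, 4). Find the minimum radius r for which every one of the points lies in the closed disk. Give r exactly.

The required radius is the distance from (5, 4) to the farthest point.
Squared distances: 40, 225, 32, 137, 109.
Maximum is 225, attained at (-7, -5).
r = √225 = 15.

15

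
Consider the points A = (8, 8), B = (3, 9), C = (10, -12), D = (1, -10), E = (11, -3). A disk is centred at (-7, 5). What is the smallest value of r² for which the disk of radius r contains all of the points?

The required radius is the distance from (-7, 5) to the farthest point.
Squared distances: 234, 116, 578, 289, 388.
Maximum is 578, attained at C.

578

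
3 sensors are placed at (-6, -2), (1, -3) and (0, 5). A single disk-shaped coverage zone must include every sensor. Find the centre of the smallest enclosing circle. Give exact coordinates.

Call the three points A, B, C in the order given.
Side lengths²: AB² = 50, AC² = 85, BC² = 65.
Since AC² = 85 < 65 + 50 = 115, the triangle is acute, so the smallest enclosing circle is the circumcircle.
Circumcentre = (-45/22, 15/22), r² = 5525/242.
Centre = (-45/22, 15/22).

(-45/22, 15/22)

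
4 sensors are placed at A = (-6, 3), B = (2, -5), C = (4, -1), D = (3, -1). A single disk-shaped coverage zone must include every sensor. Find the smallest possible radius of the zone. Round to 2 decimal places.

5.68

The minimum enclosing circle of a finite set is fixed by two of the points (as a diameter) or three (as a circumcircle).
The minimum enclosing circle is determined by three boundary points: A, B, C.
Their circumcentre is (-5/3, -2/3) with r² = 290/9.
The farthest remaining point D is at distance² 197/9 ≤ 290/9.
r = √(290/9) ≈ 5.68.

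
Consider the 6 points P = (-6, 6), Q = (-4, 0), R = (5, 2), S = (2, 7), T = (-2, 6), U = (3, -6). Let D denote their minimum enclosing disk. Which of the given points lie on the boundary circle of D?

P, S, U

By Welzl's lemma the MEC is supported by two points (diametrically opposite) or three points (on a circumcircle).
The minimum enclosing circle is determined by three boundary points: P, S, U.
Their circumcentre is (-17/14, 3/14) with r² = 5525/98.
The farthest remaining point R is at distance² 4097/98 ≤ 5525/98.
The points at distance exactly r from the centre are P, S, U — 3 points.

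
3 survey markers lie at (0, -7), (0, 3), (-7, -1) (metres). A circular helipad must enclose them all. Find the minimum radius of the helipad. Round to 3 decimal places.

5.309

Call the three points A, B, C in the order given.
Side lengths²: AB² = 100, AC² = 85, BC² = 65.
Since AB² = 100 < 85 + 65 = 150, the triangle is acute, so the smallest enclosing circle is the circumcircle.
Circumcentre = (-25/14, -2), r² = 5525/196.
r = √(5525/196) ≈ 5.309.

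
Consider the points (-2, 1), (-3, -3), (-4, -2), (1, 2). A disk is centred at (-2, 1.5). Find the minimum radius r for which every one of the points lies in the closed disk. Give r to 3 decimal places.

The required radius is the distance from (-2, 1.5) to the farthest point.
Squared distances: 0.25, 21.25, 16.25, 9.25.
Maximum is 21.25, attained at (-3, -3).
r = √(21.25) ≈ 4.610.

4.610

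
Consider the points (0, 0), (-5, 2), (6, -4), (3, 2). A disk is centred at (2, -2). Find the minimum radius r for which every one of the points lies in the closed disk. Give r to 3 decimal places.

8.062

The required radius is the distance from (2, -2) to the farthest point.
Squared distances: 8, 65, 20, 17.
Maximum is 65, attained at (-5, 2).
r = √65 ≈ 8.062.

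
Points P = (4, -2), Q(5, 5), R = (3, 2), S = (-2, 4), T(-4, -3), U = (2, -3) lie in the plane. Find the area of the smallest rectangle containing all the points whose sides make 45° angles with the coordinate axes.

In coordinates u = x + y, v = x − y the rectangle is axis-aligned; the map (x,y)→(u,v) scales areas by 2.
u-values: 2, 10, 5, 2, -7, -1; range = 10 − (-7) = 17.
v-values: 6, 0, 1, -6, -1, 5; range = 6 − (-6) = 12.
Area = (17 × 12) / 2 = 102.

102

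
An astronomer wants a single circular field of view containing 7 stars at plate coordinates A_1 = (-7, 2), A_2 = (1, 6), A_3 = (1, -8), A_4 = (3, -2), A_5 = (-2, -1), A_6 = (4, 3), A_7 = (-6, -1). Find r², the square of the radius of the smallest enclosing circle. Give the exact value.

51.25

A smallest enclosing disk is always determined by at most three of the input points on its boundary.
The minimum enclosing circle is determined by three boundary points: A_1, A_2, A_3.
Their circumcentre is (-0.5, -1) with r² = 51.25.
The farthest remaining point A_6 is at distance² 36.25 ≤ 51.25.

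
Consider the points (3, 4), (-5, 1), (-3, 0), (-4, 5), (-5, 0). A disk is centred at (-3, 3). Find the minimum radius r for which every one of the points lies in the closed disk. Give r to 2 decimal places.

The required radius is the distance from (-3, 3) to the farthest point.
Squared distances: 37, 8, 9, 5, 13.
Maximum is 37, attained at (3, 4).
r = √37 ≈ 6.08.

6.08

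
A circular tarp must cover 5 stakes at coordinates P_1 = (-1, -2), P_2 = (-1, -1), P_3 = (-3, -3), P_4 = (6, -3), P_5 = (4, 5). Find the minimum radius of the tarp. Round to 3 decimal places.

The minimum enclosing circle is determined by three boundary points: P_3, P_4, P_5.
Their circumcentre is (1.5, 0.125) with r² = 30.015625.
The farthest remaining point P_1 is at distance² 10.765625 ≤ 30.015625.
r = √(30.015625) ≈ 5.479.

5.479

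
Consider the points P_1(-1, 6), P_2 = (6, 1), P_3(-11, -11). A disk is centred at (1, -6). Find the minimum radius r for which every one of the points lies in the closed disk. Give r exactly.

13

The required radius is the distance from (1, -6) to the farthest point.
Squared distances: 148, 74, 169.
Maximum is 169, attained at P_3.
r = √169 = 13.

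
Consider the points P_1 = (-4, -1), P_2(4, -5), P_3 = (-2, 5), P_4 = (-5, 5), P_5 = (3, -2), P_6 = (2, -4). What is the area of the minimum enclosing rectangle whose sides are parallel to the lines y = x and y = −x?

In coordinates u = x + y, v = x − y the rectangle is axis-aligned; the map (x,y)→(u,v) scales areas by 2.
u-values: -5, -1, 3, 0, 1, -2; range = 3 − (-5) = 8.
v-values: -3, 9, -7, -10, 5, 6; range = 9 − (-10) = 19.
Area = (8 × 19) / 2 = 76.

76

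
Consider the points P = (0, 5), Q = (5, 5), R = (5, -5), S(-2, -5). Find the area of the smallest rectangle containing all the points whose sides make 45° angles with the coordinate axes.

127.5

In coordinates u = x + y, v = x − y the rectangle is axis-aligned; the map (x,y)→(u,v) scales areas by 2.
u-values: 5, 10, 0, -7; range = 10 − (-7) = 17.
v-values: -5, 0, 10, 3; range = 10 − (-5) = 15.
Area = (17 × 15) / 2 = 127.5.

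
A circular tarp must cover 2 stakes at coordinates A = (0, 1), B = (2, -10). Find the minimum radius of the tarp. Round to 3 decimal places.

5.590

The smallest circle enclosing two points has them as diameter endpoints.
Centre = midpoint = (1, -4.5); r² = |AB|²/4 = 125/4 = 31.25.
r = √(31.25) ≈ 5.590.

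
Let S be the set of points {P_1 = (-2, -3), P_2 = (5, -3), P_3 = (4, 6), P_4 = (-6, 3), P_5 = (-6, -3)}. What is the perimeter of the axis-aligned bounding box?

Width = max x − min x = 5 − (-6) = 11.
Height = max y − min y = 6 − (-3) = 9.
Perimeter = 2(11 + 9) = 40.

40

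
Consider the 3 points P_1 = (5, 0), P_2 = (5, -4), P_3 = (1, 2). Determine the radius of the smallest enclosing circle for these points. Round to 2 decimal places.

3.61

Side lengths²: P_1P_2² = 16, P_1P_3² = 20, P_2P_3² = 52.
Since P_2P_3² = 52 ≥ 20 + 16 = 36, the angle opposite P_2P_3 is not acute, so the smallest enclosing circle has P_2P_3 as diameter.
Centre = midpoint of P_2P_3 = (3, -1), r² = 52/4 = 13.
r = √13 ≈ 3.61.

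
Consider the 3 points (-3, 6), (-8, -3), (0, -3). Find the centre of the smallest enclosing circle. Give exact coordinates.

Call the three points A, B, C in the order given.
Side lengths²: AB² = 106, AC² = 90, BC² = 64.
Since AB² = 106 < 90 + 64 = 154, the triangle is acute, so the smallest enclosing circle is the circumcircle.
Circumcentre = (-4, 2/3), r² = 265/9.
Centre = (-4, 2/3).

(-4, 2/3)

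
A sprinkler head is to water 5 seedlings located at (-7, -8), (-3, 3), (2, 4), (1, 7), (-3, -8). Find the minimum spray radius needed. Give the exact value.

8.5

The minimum enclosing circle of a finite set is fixed by two of the points (as a diameter) or three (as a circumcircle).
The farthest pair is (-7, -8)–(1, 7) with squared distance 289. The circle on this segment as diameter has centre (-3, -0.5) and r² = 289/4 = 72.25.
Check (-3, 3): distance² to centre = 12.25 ≤ 72.25, so it lies inside.
All remaining points lie in this disk, and no smaller disk contains both endpoints, so this is the minimum enclosing circle.
r = √(72.25) = 8.5.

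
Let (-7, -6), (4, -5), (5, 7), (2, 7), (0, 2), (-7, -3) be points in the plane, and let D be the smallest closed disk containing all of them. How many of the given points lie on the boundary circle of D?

2

The farthest pair is (-7, -6)–(5, 7) with squared distance 313. The circle on this segment as diameter has centre (-1, 0.5) and r² = 313/4 = 78.25.
Check (4, -5): distance² to centre = 55.25 ≤ 78.25, so it lies inside.
All remaining points lie in this disk, and no smaller disk contains both endpoints, so this is the minimum enclosing circle.
The points at distance exactly r from the centre are (-7, -6), (5, 7) — 2 points.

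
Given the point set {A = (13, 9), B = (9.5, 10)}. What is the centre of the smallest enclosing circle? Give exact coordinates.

(11.25, 9.5)

The smallest circle enclosing two points has them as diameter endpoints.
Centre = midpoint = (11.25, 9.5); r² = |AB|²/4 = 13.25/4 = 3.3125.
Centre = (11.25, 9.5).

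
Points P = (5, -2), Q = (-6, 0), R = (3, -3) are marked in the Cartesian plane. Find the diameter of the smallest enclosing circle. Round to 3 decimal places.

11.180

Side lengths²: PQ² = 125, PR² = 5, QR² = 90.
Since PQ² = 125 ≥ 90 + 5 = 95, the angle opposite PQ is not acute, so the smallest enclosing circle has PQ as diameter.
Centre = midpoint of PQ = (-0.5, -1), r² = 125/4 = 31.25.
Diameter = 2r = 2√(31.25) ≈ 11.180.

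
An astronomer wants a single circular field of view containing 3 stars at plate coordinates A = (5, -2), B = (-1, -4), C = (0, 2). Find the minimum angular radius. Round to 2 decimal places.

Side lengths²: AB² = 40, AC² = 41, BC² = 37.
Since AC² = 41 < 40 + 37 = 77, the triangle is acute, so the smallest enclosing circle is the circumcircle.
Circumcentre = (49/34, -45/34), r² = 7585/578.
r = √(7585/578) ≈ 3.62.

3.62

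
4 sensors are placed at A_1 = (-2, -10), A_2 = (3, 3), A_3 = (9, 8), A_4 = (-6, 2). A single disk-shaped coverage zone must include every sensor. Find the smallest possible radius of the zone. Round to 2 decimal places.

The minimum enclosing circle of a finite set is fixed by two of the points (as a diameter) or three (as a circumcircle).
The farthest pair is A_1–A_3 with squared distance 445. The circle on this segment as diameter has centre (3.5, -1) and r² = 445/4 = 111.25.
Check A_2: distance² to centre = 16.25 ≤ 111.25, so it lies inside.
All remaining points lie in this disk, and no smaller disk contains both endpoints, so this is the minimum enclosing circle.
r = √(111.25) ≈ 10.55.

10.55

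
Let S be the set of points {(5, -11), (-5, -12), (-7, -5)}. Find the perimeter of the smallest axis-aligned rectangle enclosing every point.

38

Width = max x − min x = 5 − (-7) = 12.
Height = max y − min y = -5 − (-12) = 7.
Perimeter = 2(12 + 7) = 38.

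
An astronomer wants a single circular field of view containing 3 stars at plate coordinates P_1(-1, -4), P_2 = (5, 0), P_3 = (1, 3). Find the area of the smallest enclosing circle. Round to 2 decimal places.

Side lengths²: P_1P_2² = 52, P_1P_3² = 53, P_2P_3² = 25.
Since P_1P_3² = 53 < 52 + 25 = 77, the triangle is acute, so the smallest enclosing circle is the circumcircle.
Circumcentre = (21/17, -29/34), r² = 17225/1156.
Area = π·r² = π·17225/1156 ≈ 46.81.

46.81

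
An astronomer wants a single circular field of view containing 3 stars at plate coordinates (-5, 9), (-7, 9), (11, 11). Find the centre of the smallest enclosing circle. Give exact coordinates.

(2, 10)

Call the three points A, B, C in the order given.
Side lengths²: AB² = 4, AC² = 260, BC² = 328.
Since BC² = 328 ≥ 260 + 4 = 264, the angle opposite BC is not acute, so the smallest enclosing circle has BC as diameter.
Centre = midpoint of BC = (2, 10), r² = 328/4 = 82.
Centre = (2, 10).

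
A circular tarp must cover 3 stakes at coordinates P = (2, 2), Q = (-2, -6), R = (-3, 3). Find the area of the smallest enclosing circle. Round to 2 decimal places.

69.19

Side lengths²: PQ² = 80, PR² = 26, QR² = 82.
Since QR² = 82 < 80 + 26 = 106, the triangle is acute, so the smallest enclosing circle is the circumcircle.
Circumcentre = (-14/11, -15/11), r² = 2665/121.
Area = π·r² = π·2665/121 ≈ 69.19.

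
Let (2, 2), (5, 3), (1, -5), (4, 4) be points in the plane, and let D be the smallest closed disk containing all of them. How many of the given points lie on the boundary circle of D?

By Welzl's lemma the MEC is supported by two points (diametrically opposite) or three points (on a circumcircle).
The farthest pair is (1, -5)–(4, 4) with squared distance 90. The circle on this segment as diameter has centre (2.5, -0.5) and r² = 90/4 = 22.5.
Check (2, 2): distance² to centre = 6.5 ≤ 22.5, so it lies inside.
All remaining points lie in this disk, and no smaller disk contains both endpoints, so this is the minimum enclosing circle.
The points at distance exactly r from the centre are (1, -5), (4, 4) — 2 points.

2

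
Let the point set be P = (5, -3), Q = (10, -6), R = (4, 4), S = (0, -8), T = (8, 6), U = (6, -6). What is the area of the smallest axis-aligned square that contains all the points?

196

The bounding box has width 10 and height 14.
An axis-aligned square enclosing the set must have side ≥ max(width, height).
So the minimum side is max(10, 14) = 14.
Area = 14² = 196.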